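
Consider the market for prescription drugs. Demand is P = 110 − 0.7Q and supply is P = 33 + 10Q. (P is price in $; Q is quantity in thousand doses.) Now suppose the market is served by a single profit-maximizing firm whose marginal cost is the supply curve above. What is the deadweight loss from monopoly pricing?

$1.04 thousand

Competitive equilibrium: 110 − 0.7Q = 33 + 10Q → Q* = 7.1963, P* = 104.9626.
Marginal revenue: MR = 110 − 1.4Q. Set MR = MC: 110 − 1.4Q = 33 + 10Q → Q_m = 6.7544.
Price P_m = 110 − 0.7·6.7544 = 105.2719; MC(Q_m) = 33 + 10·6.7544 = 100.544.
Competitive Q* = 7.1963, so ΔQ = 0.4419; wedge = 105.2719 − 100.544 = 4.7279.
The triangle = ½ × 0.4419 × 4.7279 = $1.04 thousand.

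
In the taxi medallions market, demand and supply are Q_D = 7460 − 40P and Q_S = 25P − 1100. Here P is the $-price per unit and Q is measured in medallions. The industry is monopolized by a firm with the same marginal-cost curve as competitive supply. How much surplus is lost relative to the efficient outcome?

In inverse form: demand P = 186.5 − 0.025Q, supply P = 44 + 0.04Q.
Competitive equilibrium: 186.5 − 0.025Q = 44 + 0.04Q → Q* = 2192.30769, P* = 131.69231.
Marginal revenue: MR = 186.5 − 0.05Q. Set MR = MC: 186.5 − 0.05Q = 44 + 0.04Q → Q_m = 1583.33333.
Price P_m = 186.5 − 0.025·1583.33333 = 146.91667; MC(Q_m) = 44 + 0.04·1583.33333 = 107.33333.
Competitive Q* = 2192.30769, so ΔQ = 608.97436; wedge = 146.91667 − 107.33333 = 39.58334.
Deadweight loss = ½ × 608.97436 × 39.58334 = $12052.62.

$12052.62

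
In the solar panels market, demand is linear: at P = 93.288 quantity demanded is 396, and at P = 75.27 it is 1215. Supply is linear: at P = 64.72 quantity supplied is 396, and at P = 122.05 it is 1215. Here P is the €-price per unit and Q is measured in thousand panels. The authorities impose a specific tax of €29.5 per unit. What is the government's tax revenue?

€11383.15 thousand

Demand slope = (75.27 − 93.288)/(1215 − 396) = −0.022, so P = 102 − 0.022Q.
Supply slope = (122.05 − 64.72)/(1215 − 396) = 0.07, so P = 37 + 0.07Q.
Competitive equilibrium: 102 − 0.022Q = 37 + 0.07Q → Q* = 706.5217, P* = 86.4565.
With the tax, the buyer price exceeds the seller price by 29.5: (102 − 0.022Q) − (37 + 0.07Q) = 29.5 → Q' = 385.8696.
Tax revenue = 29.5 × 385.8696 = €11383.15 thousand.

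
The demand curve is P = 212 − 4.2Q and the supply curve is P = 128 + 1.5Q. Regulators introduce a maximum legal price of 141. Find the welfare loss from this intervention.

105.01

Competitive equilibrium: 212 − 4.2Q = 128 + 1.5Q → Q* = 14.7368, P* = 150.1053.
At the ceiling P = 141, quantity supplied = (141 − 128)/1.5 = 8.6667.
Willingness to pay at Q' = 8.6667: 212 − 4.2·8.6667 = 175.5999.
ΔQ = 14.7368 − 8.6667 = 6.0701; wedge = 175.5999 − 141 = 34.5999.
DWL = ½ × 6.0701 × 34.5999 = 105.01.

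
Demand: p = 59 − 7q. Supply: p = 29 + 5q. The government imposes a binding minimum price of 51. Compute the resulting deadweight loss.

Competitive equilibrium: 59 − 7q = 29 + 5q → q* = 2.5, p* = 41.5.
At the floor p = 51, quantity demanded = (59 − 51)/7 = 1.1429.
Sellers' marginal cost at q' = 1.1429: 29 + 5·1.1429 = 34.7145.
Δq = 2.5 − 1.1429 = 1.3571; wedge = 51 − 34.7145 = 16.2855.
Deadweight loss = ½ × 1.3571 × 16.2855 = 11.05.

11.05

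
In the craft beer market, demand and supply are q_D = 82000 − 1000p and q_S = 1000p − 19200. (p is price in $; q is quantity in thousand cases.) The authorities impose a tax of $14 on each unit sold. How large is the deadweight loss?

$49000 thousand

In inverse form: demand p = 82 − 0.001q, supply p = 19.2 + 0.001q.
Competitive equilibrium: 82 − 0.001q = 19.2 + 0.001q → q* = 31400, p* = 50.6.
With the tax, the buyer price exceeds the seller price by 14: (82 − 0.001q) − (19.2 + 0.001q) = 14 → q' = 24400.
Δq = 31400 − 24400 = 7000; the wedge equals the tax, 14.
The triangle = ½ × 7000 × 14 = $49000 thousand.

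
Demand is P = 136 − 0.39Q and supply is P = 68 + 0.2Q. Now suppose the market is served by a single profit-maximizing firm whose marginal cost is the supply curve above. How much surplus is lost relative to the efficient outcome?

620.60

Competitive equilibrium: 136 − 0.39Q = 68 + 0.2Q → Q* = 115.2542, P* = 91.0508.
Marginal revenue: MR = 136 − 0.78Q. Set MR = MC: 136 − 0.78Q = 68 + 0.2Q → Q_m = 69.3878.
Price P_m = 136 − 0.39·69.3878 = 108.9388; MC(Q_m) = 68 + 0.2·69.3878 = 81.8776.
Competitive Q* = 115.2542, so ΔQ = 45.8664; wedge = 108.9388 − 81.8776 = 27.0612.
Welfare loss = ½ × 45.8664 × 27.0612 = 620.60.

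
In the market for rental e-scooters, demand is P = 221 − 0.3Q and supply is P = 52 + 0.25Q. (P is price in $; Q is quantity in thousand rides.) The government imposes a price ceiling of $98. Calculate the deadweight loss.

$4178.95 thousand

Competitive equilibrium: 221 − 0.3Q = 52 + 0.25Q → Q* = 307.27273, P* = 128.81818.
At the ceiling P = 98, quantity supplied = (98 − 52)/0.25 = 184.
Willingness to pay at Q' = 184: 221 − 0.3·184 = 165.8.
ΔQ = 307.27273 − 184 = 123.27273; wedge = 165.8 − 98 = 67.8.
DWL = ½ × 123.27273 × 67.8 = $4178.95 thousand.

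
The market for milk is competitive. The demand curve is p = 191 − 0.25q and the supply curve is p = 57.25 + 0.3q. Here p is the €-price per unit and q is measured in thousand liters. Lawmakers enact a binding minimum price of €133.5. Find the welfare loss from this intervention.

Competitive equilibrium: 191 − 0.25q = 57.25 + 0.3q → q* = 243.1818, p* = 130.2045.
At the floor p = 133.5, quantity demanded = (191 − 133.5)/0.25 = 230.
Sellers' marginal cost at q' = 230: 57.25 + 0.3·230 = 126.25.
Δq = 243.1818 − 230 = 13.1818; wedge = 133.5 − 126.25 = 7.25.
DWL = ½ × 13.1818 × 7.25 = €47.78 thousand.

€47.78 thousand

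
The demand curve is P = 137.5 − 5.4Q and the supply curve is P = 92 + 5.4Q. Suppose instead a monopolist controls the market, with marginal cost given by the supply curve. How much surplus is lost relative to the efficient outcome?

Competitive equilibrium: 137.5 − 5.4Q = 92 + 5.4Q → Q* = 4.213, P* = 114.75.
Marginal revenue: MR = 137.5 − 10.8Q. Set MR = MC: 137.5 − 10.8Q = 92 + 5.4Q → Q_m = 2.8086.
Price P_m = 137.5 − 5.4·2.8086 = 122.3336; MC(Q_m) = 92 + 5.4·2.8086 = 107.1664.
Competitive Q* = 4.213, so ΔQ = 1.4044; wedge = 122.3336 − 107.1664 = 15.1672.
The triangle = ½ × 1.4044 × 15.1672 = 10.65.

10.65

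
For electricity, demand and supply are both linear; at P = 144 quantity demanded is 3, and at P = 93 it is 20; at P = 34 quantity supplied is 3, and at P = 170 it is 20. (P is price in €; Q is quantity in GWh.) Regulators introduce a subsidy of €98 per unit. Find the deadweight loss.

€436.55

Demand slope = (93 − 144)/(20 − 3) = −3, so P = 153 − 3Q.
Supply slope = (170 − 34)/(20 − 3) = 8, so P = 10 + 8Q.
Competitive equilibrium: 153 − 3Q = 10 + 8Q → Q* = 13, P* = 114.
The subsidy lowers effective supply by 98: P = 8Q − 88.
New quantity: 153 − 3Q = 8Q − 88 → Q' = 21.9091.
Overproduction ΔQ = 21.9091 − 13 = 8.9091; wedge = subsidy = 98.
DWL = ½ × 8.9091 × 98 = €436.55.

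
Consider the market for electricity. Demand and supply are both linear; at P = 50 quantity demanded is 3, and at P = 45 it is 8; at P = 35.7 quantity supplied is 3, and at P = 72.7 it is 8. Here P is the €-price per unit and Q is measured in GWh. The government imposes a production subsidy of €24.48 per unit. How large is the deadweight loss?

€35.67

Demand slope = (45 − 50)/(8 − 3) = −1, so P = 53 − Q.
Supply slope = (72.7 − 35.7)/(8 − 3) = 7.4, so P = 13.5 + 7.4Q.
Competitive equilibrium: 53 − Q = 13.5 + 7.4Q → Q* = 4.7024, P* = 48.2976.
The subsidy lowers effective supply by 24.48: P = 7.4Q − 10.98.
New quantity: 53 − Q = 7.4Q − 10.98 → Q' = 7.6167.
Overproduction ΔQ = 7.6167 − 4.7024 = 2.9143; wedge = subsidy = 24.48.
Deadweight loss = ½ × 2.9143 × 24.48 = €35.67.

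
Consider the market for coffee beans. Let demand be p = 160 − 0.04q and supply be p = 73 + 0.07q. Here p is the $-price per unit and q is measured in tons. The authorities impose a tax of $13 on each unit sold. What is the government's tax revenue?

Competitive equilibrium: 160 − 0.04q = 73 + 0.07q → q* = 790.9091, p* = 128.3636.
With the tax, the buyer price exceeds the seller price by 13: (160 − 0.04q) − (73 + 0.07q) = 13 → q' = 672.7273.
Tax revenue = 13 × 672.7273 = $8745.45.

$8745.45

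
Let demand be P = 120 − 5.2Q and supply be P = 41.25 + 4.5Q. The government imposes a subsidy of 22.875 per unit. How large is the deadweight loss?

Competitive equilibrium: 120 − 5.2Q = 41.25 + 4.5Q → Q* = 8.1186, P* = 77.7835.
The subsidy lowers effective supply by 22.875: P = 18.375 + 4.5Q.
New quantity: 120 − 5.2Q = 18.375 + 4.5Q → Q' = 10.4768.
Overproduction ΔQ = 10.4768 − 8.1186 = 2.3582; wedge = subsidy = 22.875.
The triangle = ½ × 2.3582 × 22.875 = 26.97.

26.97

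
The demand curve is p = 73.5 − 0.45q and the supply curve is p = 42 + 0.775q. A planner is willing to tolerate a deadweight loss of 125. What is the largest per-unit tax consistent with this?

Competitive equilibrium: 73.5 − 0.45q = 42 + 0.775q → q* = 25.7143, p* = 61.9286.
A tax t gives Δq = t/1.225 and wedge t, so DWL = t²/2.45.
t²/2.45 = 125 → t² = 306.25 → t = 17.5.

17.5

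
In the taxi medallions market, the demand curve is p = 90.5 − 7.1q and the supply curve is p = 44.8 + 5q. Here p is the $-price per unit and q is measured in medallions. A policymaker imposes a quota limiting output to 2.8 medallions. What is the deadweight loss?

$5.77

Competitive equilibrium: 90.5 − 7.1q = 44.8 + 5q → q* = 3.7769, p* = 63.6843.
At q = 2.8: demand price = 90.5 − 7.1·2.8 = 70.62; supply price = 44.8 + 5·2.8 = 58.8.
Δq = 3.7769 − 2.8 = 0.9769; wedge = 70.62 − 58.8 = 11.82.
Welfare loss = ½ × 0.9769 × 11.82 = $5.77.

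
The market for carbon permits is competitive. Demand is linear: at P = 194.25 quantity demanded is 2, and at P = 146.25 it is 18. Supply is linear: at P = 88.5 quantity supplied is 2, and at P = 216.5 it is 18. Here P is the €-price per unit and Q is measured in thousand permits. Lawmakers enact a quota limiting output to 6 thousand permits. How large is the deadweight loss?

€173.32 thousand

Demand slope = (146.25 − 194.25)/(18 − 2) = −3, so P = 200.25 − 3Q.
Supply slope = (216.5 − 88.5)/(18 − 2) = 8, so P = 72.5 + 8Q.
Competitive equilibrium: 200.25 − 3Q = 72.5 + 8Q → Q* = 11.6136, P* = 165.4091.
At Q = 6: demand price = 200.25 − 3·6 = 182.25; supply price = 72.5 + 8·6 = 120.5.
ΔQ = 11.6136 − 6 = 5.6136; wedge = 182.25 − 120.5 = 61.75.
Welfare loss = ½ × 5.6136 × 61.75 = €173.32 thousand.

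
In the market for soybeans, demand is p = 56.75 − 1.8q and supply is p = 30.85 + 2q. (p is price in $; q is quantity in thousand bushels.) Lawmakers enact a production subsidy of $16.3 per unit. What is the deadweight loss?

Competitive equilibrium: 56.75 − 1.8q = 30.85 + 2q → q* = 6.8158, p* = 44.4816.
The subsidy lowers effective supply by 16.3: p = 14.55 + 2q.
New quantity: 56.75 − 1.8q = 14.55 + 2q → q' = 11.1053.
Overproduction Δq = 11.1053 − 6.8158 = 4.2895; wedge = subsidy = 16.3.
Welfare loss = ½ × 4.2895 × 16.3 = $34.96 thousand.

$34.96 thousand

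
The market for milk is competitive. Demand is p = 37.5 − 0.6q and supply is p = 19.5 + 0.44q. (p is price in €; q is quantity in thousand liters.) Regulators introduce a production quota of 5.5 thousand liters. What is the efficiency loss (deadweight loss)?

€72.50 thousand

Competitive equilibrium: 37.5 − 0.6q = 19.5 + 0.44q → q* = 17.3077, p* = 27.1154.
At q = 5.5: demand price = 37.5 − 0.6·5.5 = 34.2; supply price = 19.5 + 0.44·5.5 = 21.92.
Δq = 17.3077 − 5.5 = 11.8077; wedge = 34.2 − 21.92 = 12.28.
Welfare loss = ½ × 11.8077 × 12.28 = €72.50 thousand.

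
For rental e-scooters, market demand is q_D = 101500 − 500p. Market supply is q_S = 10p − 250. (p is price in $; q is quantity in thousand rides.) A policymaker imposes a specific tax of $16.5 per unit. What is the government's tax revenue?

$26125 thousand

In inverse form: demand p = 203 − 0.002q, supply p = 25 + 0.1q.
Competitive equilibrium: 203 − 0.002q = 25 + 0.1q → q* = 1745.098, p* = 199.5098.
With the tax, the buyer price exceeds the seller price by 16.5: (203 − 0.002q) − (25 + 0.1q) = 16.5 → q' = 1583.3333.
Tax revenue = 16.5 × 1583.3333 = $26125 thousand.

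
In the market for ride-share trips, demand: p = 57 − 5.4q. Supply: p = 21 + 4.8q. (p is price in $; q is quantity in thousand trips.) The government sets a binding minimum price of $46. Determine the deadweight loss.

Competitive equilibrium: 57 − 5.4q = 21 + 4.8q → q* = 3.5294, p* = 37.9412.
At the floor p = 46, quantity demanded = (57 − 46)/5.4 = 2.037.
Sellers' marginal cost at q' = 2.037: 21 + 4.8·2.037 = 30.7776.
Δq = 3.5294 − 2.037 = 1.4924; wedge = 46 − 30.7776 = 15.2224.
Welfare loss = ½ × 1.4924 × 15.2224 = $11.36 thousand.

$11.36 thousand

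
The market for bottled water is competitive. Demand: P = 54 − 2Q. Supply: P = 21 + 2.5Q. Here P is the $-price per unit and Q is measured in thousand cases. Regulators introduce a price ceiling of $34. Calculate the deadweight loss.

$10.24 thousand

Competitive equilibrium: 54 − 2Q = 21 + 2.5Q → Q* = 7.3333, P* = 39.3333.
At the ceiling P = 34, quantity supplied = (34 − 21)/2.5 = 5.2.
Willingness to pay at Q' = 5.2: 54 − 2·5.2 = 43.6.
ΔQ = 7.3333 − 5.2 = 2.1333; wedge = 43.6 − 34 = 9.6.
The triangle = ½ × 2.1333 × 9.6 = $10.24 thousand.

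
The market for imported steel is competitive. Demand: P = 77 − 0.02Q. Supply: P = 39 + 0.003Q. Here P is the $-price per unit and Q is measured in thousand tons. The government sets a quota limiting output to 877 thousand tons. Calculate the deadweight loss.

Competitive equilibrium: 77 − 0.02Q = 39 + 0.003Q → Q* = 1652.1739, P* = 43.9565.
At Q = 877: demand price = 77 − 0.02·877 = 59.46; supply price = 39 + 0.003·877 = 41.631.
ΔQ = 1652.1739 − 877 = 775.1739; wedge = 59.46 − 41.631 = 17.829.
Welfare loss = ½ × 775.1739 × 17.829 = $6910.29 thousand.

$6910.29 thousand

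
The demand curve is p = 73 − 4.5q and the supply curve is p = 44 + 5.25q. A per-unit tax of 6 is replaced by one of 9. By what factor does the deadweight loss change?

2.25

Competitive equilibrium: 73 − 4.5q = 44 + 5.25q → q* = 2.9744, p* = 59.6154.
For a per-unit tax t: Δq = t/9.75, so DWL = ½·t·(t/9.75) = t²/19.5.
At t = 6: DWL = 1.846. At t = 9: DWL = 4.154.
Ratio = (9/6)² = 2.25.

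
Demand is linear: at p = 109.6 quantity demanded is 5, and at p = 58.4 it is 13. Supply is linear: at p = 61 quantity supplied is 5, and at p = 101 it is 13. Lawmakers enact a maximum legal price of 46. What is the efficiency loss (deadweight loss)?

Demand slope = (58.4 − 109.6)/(13 − 5) = −6.4, so p = 141.6 − 6.4q.
Supply slope = (101 − 61)/(13 − 5) = 5, so p = 36 + 5q.
Competitive equilibrium: 141.6 − 6.4q = 36 + 5q → q* = 9.26316, p* = 82.31579.
At the ceiling p = 46, quantity supplied = (46 − 36)/5 = 2.
Willingness to pay at q' = 2: 141.6 − 6.4·2 = 128.8.
Δq = 9.26316 − 2 = 7.26316; wedge = 128.8 − 46 = 82.8.
DWL = ½ × 7.26316 × 82.8 = 300.69.

300.69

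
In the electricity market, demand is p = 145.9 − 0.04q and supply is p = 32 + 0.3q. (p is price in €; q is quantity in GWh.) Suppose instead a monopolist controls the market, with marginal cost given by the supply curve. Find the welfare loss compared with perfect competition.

Competitive equilibrium: 145.9 − 0.04q = 32 + 0.3q → q* = 335, p* = 132.5.
Marginal revenue: MR = 145.9 − 0.08q. Set MR = MC: 145.9 − 0.08q = 32 + 0.3q → q_m = 299.7368.
Price p_m = 145.9 − 0.04·299.7368 = 133.9105; MC(q_m) = 32 + 0.3·299.7368 = 121.921.
Competitive q* = 335, so Δq = 35.2632; wedge = 133.9105 − 121.921 = 11.9895.
Deadweight loss = ½ × 35.2632 × 11.9895 = €211.39.

€211.39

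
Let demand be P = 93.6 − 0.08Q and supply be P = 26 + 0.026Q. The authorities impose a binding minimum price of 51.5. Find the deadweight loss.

Competitive equilibrium: 93.6 − 0.08Q = 26 + 0.026Q → Q* = 637.7358, P* = 42.5811.
At the floor P = 51.5, quantity demanded = (93.6 − 51.5)/0.08 = 526.25.
Sellers' marginal cost at Q' = 526.25: 26 + 0.026·526.25 = 39.6825.
ΔQ = 637.7358 − 526.25 = 111.4858; wedge = 51.5 − 39.6825 = 11.8175.
DWL = ½ × 111.4858 × 11.8175 = 658.74.

658.74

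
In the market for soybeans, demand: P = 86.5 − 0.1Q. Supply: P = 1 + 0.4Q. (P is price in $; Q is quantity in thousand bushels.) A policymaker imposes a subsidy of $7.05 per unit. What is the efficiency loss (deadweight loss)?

$49.70 thousand

Competitive equilibrium: 86.5 − 0.1Q = 1 + 0.4Q → Q* = 171, P* = 69.4.
The subsidy lowers effective supply by 7.05: P = 0.4Q − 6.05.
New quantity: 86.5 − 0.1Q = 0.4Q − 6.05 → Q' = 185.1.
Overproduction ΔQ = 185.1 − 171 = 14.1; wedge = subsidy = 7.05.
Welfare loss = ½ × 14.1 × 7.05 = $49.70 thousand.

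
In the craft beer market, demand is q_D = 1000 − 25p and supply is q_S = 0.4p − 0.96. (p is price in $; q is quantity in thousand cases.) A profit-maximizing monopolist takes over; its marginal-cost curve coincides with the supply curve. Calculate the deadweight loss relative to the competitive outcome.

$0.07 thousand

In inverse form: demand p = 40 − 0.04q, supply p = 2.4 + 2.5q.
Competitive equilibrium: 40 − 0.04q = 2.4 + 2.5q → q* = 14.8031, p* = 39.4079.
Marginal revenue: MR = 40 − 0.08q. Set MR = MC: 40 − 0.08q = 2.4 + 2.5q → q_m = 14.5736.
Price p_m = 40 − 0.04·14.5736 = 39.4171; MC(q_m) = 2.4 + 2.5·14.5736 = 38.834.
Competitive q* = 14.8031, so Δq = 0.2295; wedge = 39.4171 − 38.834 = 0.5831.
The triangle = ½ × 0.2295 × 0.5831 = $0.07 thousand.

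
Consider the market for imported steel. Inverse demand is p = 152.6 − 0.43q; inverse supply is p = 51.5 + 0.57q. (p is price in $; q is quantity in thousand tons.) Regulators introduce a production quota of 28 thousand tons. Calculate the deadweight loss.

Competitive equilibrium: 152.6 − 0.43q = 51.5 + 0.57q → q* = 101.1, p* = 109.127.
At q = 28: demand price = 152.6 − 0.43·28 = 140.56; supply price = 51.5 + 0.57·28 = 67.46.
Δq = 101.1 − 28 = 73.1; wedge = 140.56 − 67.46 = 73.1.
Deadweight loss = ½ × 73.1 × 73.1 = $2671.805 thousand.

$2671.805 thousand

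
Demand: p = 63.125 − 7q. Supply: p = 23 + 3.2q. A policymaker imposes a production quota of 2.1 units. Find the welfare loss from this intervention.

Competitive equilibrium: 63.125 − 7q = 23 + 3.2q → q* = 3.9338, p* = 35.5882.
At q = 2.1: demand price = 63.125 − 7·2.1 = 48.425; supply price = 23 + 3.2·2.1 = 29.72.
Δq = 3.9338 − 2.1 = 1.8338; wedge = 48.425 − 29.72 = 18.705.
The triangle = ½ × 1.8338 × 18.705 = 17.15.

17.15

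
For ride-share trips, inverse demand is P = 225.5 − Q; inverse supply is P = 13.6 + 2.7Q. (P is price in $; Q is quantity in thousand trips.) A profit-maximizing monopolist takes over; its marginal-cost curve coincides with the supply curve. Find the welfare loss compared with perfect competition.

$274.68 thousand

Competitive equilibrium: 225.5 − Q = 13.6 + 2.7Q → Q* = 57.27027, P* = 168.22973.
Marginal revenue: MR = 225.5 − 2Q. Set MR = MC: 225.5 − 2Q = 13.6 + 2.7Q → Q_m = 45.08511.
Price P_m = 225.5 − 1·45.08511 = 180.41489; MC(Q_m) = 13.6 + 2.7·45.08511 = 135.3298.
Competitive Q* = 57.27027, so ΔQ = 12.18516; wedge = 180.41489 − 135.3298 = 45.08509.
Deadweight loss = ½ × 12.18516 × 45.08509 = $274.68 thousand.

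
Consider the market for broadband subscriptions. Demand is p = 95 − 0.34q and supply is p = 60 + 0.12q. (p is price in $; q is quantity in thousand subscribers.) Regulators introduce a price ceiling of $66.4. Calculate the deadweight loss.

$119.08 thousand

Competitive equilibrium: 95 − 0.34q = 60 + 0.12q → q* = 76.087, p* = 69.1304.
At the ceiling p = 66.4, quantity supplied = (66.4 − 60)/0.12 = 53.3333.
Willingness to pay at q' = 53.3333: 95 − 0.34·53.3333 = 76.8667.
Δq = 76.087 − 53.3333 = 22.7537; wedge = 76.8667 − 66.4 = 10.4667.
Welfare loss = ½ × 22.7537 × 10.4667 = $119.08 thousand.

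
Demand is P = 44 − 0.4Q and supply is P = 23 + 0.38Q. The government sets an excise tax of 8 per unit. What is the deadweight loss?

41.03

Competitive equilibrium: 44 − 0.4Q = 23 + 0.38Q → Q* = 26.9231, P* = 33.2308.
With the tax, the buyer price exceeds the seller price by 8: (44 − 0.4Q) − (23 + 0.38Q) = 8 → Q' = 16.6667.
ΔQ = 26.9231 − 16.6667 = 10.2564; the wedge equals the tax, 8.
DWL = ½ × 10.2564 × 8 = 41.03.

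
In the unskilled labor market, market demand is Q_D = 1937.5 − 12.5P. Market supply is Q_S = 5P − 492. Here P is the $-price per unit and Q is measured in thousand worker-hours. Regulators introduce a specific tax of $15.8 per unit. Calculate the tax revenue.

$2302.29 thousand

In inverse form: demand P = 155 − 0.08Q, supply P = 98.4 + 0.2Q.
Competitive equilibrium: 155 − 0.08Q = 98.4 + 0.2Q → Q* = 202.1429, P* = 138.8286.
With the tax, the buyer price exceeds the seller price by 15.8: (155 − 0.08Q) − (98.4 + 0.2Q) = 15.8 → Q' = 145.7143.
Tax revenue = 15.8 × 145.7143 = $2302.29 thousand.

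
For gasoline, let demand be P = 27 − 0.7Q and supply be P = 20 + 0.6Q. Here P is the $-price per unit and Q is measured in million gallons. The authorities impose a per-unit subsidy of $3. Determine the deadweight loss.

$3.46 million

Competitive equilibrium: 27 − 0.7Q = 20 + 0.6Q → Q* = 5.3846, P* = 23.2308.
The subsidy lowers effective supply by 3: P = 17 + 0.6Q.
New quantity: 27 − 0.7Q = 17 + 0.6Q → Q' = 7.6923.
Overproduction ΔQ = 7.6923 − 5.3846 = 2.3077; wedge = subsidy = 3.
Deadweight loss = ½ × 2.3077 × 3 = $3.46 million.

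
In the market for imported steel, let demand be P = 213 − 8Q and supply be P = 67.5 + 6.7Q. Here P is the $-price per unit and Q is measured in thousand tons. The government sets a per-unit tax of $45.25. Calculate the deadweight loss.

$69.64 thousand

Competitive equilibrium: 213 − 8Q = 67.5 + 6.7Q → Q* = 9.89796, P* = 133.81633.
With the tax, the buyer price exceeds the seller price by 45.25: (213 − 8Q) − (67.5 + 6.7Q) = 45.25 → Q' = 6.81973.
ΔQ = 9.89796 − 6.81973 = 3.07823; the wedge equals the tax, 45.25.
Deadweight loss = ½ × 3.07823 × 45.25 = $69.64 thousand.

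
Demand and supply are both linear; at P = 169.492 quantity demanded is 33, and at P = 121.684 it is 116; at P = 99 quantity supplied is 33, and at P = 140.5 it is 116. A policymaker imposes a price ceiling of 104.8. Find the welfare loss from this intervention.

1563.76

Demand slope = (121.684 − 169.492)/(116 − 33) = −0.576, so P = 188.5 − 0.576Q.
Supply slope = (140.5 − 99)/(116 − 33) = 0.5, so P = 82.5 + 0.5Q.
Competitive equilibrium: 188.5 − 0.576Q = 82.5 + 0.5Q → Q* = 98.513, P* = 131.7565.
At the ceiling P = 104.8, quantity supplied = (104.8 − 82.5)/0.5 = 44.6.
Willingness to pay at Q' = 44.6: 188.5 − 0.576·44.6 = 162.8104.
ΔQ = 98.513 − 44.6 = 53.913; wedge = 162.8104 − 104.8 = 58.0104.
DWL = ½ × 53.913 × 58.0104 = 1563.76.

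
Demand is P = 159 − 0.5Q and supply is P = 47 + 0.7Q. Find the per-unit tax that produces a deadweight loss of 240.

Competitive equilibrium: 159 − 0.5Q = 47 + 0.7Q → Q* = 93.3333, P* = 112.3333.
A tax t gives ΔQ = t/1.2 and wedge t, so DWL = t²/2.4.
t²/2.4 = 240 → t² = 576 → t = 24.

24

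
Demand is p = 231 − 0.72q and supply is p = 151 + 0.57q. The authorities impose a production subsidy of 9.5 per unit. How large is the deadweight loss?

34.98

Competitive equilibrium: 231 − 0.72q = 151 + 0.57q → q* = 62.0155, p* = 186.3488.
The subsidy lowers effective supply by 9.5: p = 141.5 + 0.57q.
New quantity: 231 − 0.72q = 141.5 + 0.57q → q' = 69.3798.
Overproduction Δq = 69.3798 − 62.0155 = 7.3643; wedge = subsidy = 9.5.
DWL = ½ × 7.3643 × 9.5 = 34.98.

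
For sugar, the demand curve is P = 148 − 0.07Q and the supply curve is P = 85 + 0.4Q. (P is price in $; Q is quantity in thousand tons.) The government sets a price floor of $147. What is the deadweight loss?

Competitive equilibrium: 148 − 0.07Q = 85 + 0.4Q → Q* = 134.0426, P* = 138.617.
At the floor P = 147, quantity demanded = (148 − 147)/0.07 = 14.2857.
Sellers' marginal cost at Q' = 14.2857: 85 + 0.4·14.2857 = 90.7143.
ΔQ = 134.0426 − 14.2857 = 119.7569; wedge = 147 − 90.7143 = 56.2857.
DWL = ½ × 119.7569 × 56.2857 = $3370.30 thousand.

$3370.30 thousand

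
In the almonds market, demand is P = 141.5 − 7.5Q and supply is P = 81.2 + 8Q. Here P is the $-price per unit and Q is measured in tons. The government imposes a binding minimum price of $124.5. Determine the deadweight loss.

Competitive equilibrium: 141.5 − 7.5Q = 81.2 + 8Q → Q* = 3.8903, P* = 112.3226.
At the floor P = 124.5, quantity demanded = (141.5 − 124.5)/7.5 = 2.2667.
Sellers' marginal cost at Q' = 2.2667: 81.2 + 8·2.2667 = 99.3336.
ΔQ = 3.8903 − 2.2667 = 1.6236; wedge = 124.5 − 99.3336 = 25.1664.
The triangle = ½ × 1.6236 × 25.1664 = $20.43.

$20.43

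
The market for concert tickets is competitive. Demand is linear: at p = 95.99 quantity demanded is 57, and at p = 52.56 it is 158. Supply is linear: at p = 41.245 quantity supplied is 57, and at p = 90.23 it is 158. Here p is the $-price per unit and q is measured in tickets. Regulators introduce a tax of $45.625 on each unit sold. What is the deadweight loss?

Demand slope = (52.56 − 95.99)/(158 − 57) = −0.43, so p = 120.5 − 0.43q.
Supply slope = (90.23 − 41.245)/(158 − 57) = 0.485, so p = 13.6 + 0.485q.
Competitive equilibrium: 120.5 − 0.43q = 13.6 + 0.485q → q* = 116.8306, p* = 70.2628.
With the tax, the buyer price exceeds the seller price by 45.625: (120.5 − 0.43q) − (13.6 + 0.485q) = 45.625 → q' = 66.9672.
Δq = 116.8306 − 66.9672 = 49.8634; the wedge equals the tax, 45.625.
Welfare loss = ½ × 49.8634 × 45.625 = $1137.51.

$1137.51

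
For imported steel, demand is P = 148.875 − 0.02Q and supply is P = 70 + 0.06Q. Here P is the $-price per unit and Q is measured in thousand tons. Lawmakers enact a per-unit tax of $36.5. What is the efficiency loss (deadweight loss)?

$8326.56 thousand

Competitive equilibrium: 148.875 − 0.02Q = 70 + 0.06Q → Q* = 985.9375, P* = 129.1563.
With the tax, the buyer price exceeds the seller price by 36.5: (148.875 − 0.02Q) − (70 + 0.06Q) = 36.5 → Q' = 529.6875.
ΔQ = 985.9375 − 529.6875 = 456.25; the wedge equals the tax, 36.5.
DWL = ½ × 456.25 × 36.5 = $8326.56 thousand.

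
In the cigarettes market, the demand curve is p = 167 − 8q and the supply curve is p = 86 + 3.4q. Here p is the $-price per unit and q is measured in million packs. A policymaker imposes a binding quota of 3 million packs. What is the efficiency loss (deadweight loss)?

$96.06 million

Competitive equilibrium: 167 − 8q = 86 + 3.4q → q* = 7.1053, p* = 110.1579.
At q = 3: demand price = 167 − 8·3 = 143; supply price = 86 + 3.4·3 = 96.2.
Δq = 7.1053 − 3 = 4.1053; wedge = 143 − 96.2 = 46.8.
DWL = ½ × 4.1053 × 46.8 = $96.06 million.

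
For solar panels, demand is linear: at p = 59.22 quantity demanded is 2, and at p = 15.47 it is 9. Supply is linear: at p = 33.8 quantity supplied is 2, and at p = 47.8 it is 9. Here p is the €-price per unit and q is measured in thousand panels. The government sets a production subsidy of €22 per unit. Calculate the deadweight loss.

€29.33 thousand

Demand slope = (15.47 − 59.22)/(9 − 2) = −6.25, so p = 71.72 − 6.25q.
Supply slope = (47.8 − 33.8)/(9 − 2) = 2, so p = 29.8 + 2q.
Competitive equilibrium: 71.72 − 6.25q = 29.8 + 2q → q* = 5.0812, p* = 39.9624.
The subsidy lowers effective supply by 22: p = 7.8 + 2q.
New quantity: 71.72 − 6.25q = 7.8 + 2q → q' = 7.7479.
Overproduction Δq = 7.7479 − 5.0812 = 2.6667; wedge = subsidy = 22.
Welfare loss = ½ × 2.6667 × 22 = €29.33 thousand.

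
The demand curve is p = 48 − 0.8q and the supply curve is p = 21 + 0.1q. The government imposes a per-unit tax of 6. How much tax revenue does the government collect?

Competitive equilibrium: 48 − 0.8q = 21 + 0.1q → q* = 30, p* = 24.
With the tax, the buyer price exceeds the seller price by 6: (48 − 0.8q) − (21 + 0.1q) = 6 → q' = 23.3333.
Tax revenue = 6 × 23.3333 = 140.

140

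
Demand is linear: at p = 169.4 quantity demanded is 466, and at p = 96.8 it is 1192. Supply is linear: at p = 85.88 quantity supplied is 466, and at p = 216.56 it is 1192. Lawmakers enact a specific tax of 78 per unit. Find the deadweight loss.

10864.29

Demand slope = (96.8 − 169.4)/(1192 − 466) = −0.1, so p = 216 − 0.1q.
Supply slope = (216.56 − 85.88)/(1192 − 466) = 0.18, so p = 2 + 0.18q.
Competitive equilibrium: 216 − 0.1q = 2 + 0.18q → q* = 764.28571, p* = 139.57143.
With the tax, the buyer price exceeds the seller price by 78: (216 − 0.1q) − (2 + 0.18q) = 78 → q' = 485.71429.
Δq = 764.28571 − 485.71429 = 278.57142; the wedge equals the tax, 78.
Deadweight loss = ½ × 278.57142 × 78 = 10864.29.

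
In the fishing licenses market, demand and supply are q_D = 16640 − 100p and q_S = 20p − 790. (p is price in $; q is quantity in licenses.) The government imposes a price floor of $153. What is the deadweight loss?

$18018.75

In inverse form: demand p = 166.4 − 0.01q, supply p = 39.5 + 0.05q.
Competitive equilibrium: 166.4 − 0.01q = 39.5 + 0.05q → q* = 2115, p* = 145.25.
At the floor p = 153, quantity demanded = (166.4 − 153)/0.01 = 1340.
Sellers' marginal cost at q' = 1340: 39.5 + 0.05·1340 = 106.5.
Δq = 2115 − 1340 = 775; wedge = 153 − 106.5 = 46.5.
Deadweight loss = ½ × 775 × 46.5 = $18018.75.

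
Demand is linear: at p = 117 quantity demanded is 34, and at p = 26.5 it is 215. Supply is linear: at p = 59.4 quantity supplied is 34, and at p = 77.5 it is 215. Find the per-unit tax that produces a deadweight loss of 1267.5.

39

Demand slope = (26.5 − 117)/(215 − 34) = −0.5, so p = 134 − 0.5q.
Supply slope = (77.5 − 59.4)/(215 − 34) = 0.1, so p = 56 + 0.1q.
Competitive equilibrium: 134 − 0.5q = 56 + 0.1q → q* = 130, p* = 69.
A tax t gives Δq = t/0.6 and wedge t, so DWL = t²/1.2.
t²/1.2 = 1267.5 → t² = 1521 → t = 39.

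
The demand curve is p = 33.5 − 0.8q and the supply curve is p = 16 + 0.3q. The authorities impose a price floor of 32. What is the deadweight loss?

Competitive equilibrium: 33.5 − 0.8q = 16 + 0.3q → q* = 15.9091, p* = 20.7727.
At the floor p = 32, quantity demanded = (33.5 − 32)/0.8 = 1.875.
Sellers' marginal cost at q' = 1.875: 16 + 0.3·1.875 = 16.5625.
Δq = 15.9091 − 1.875 = 14.0341; wedge = 32 − 16.5625 = 15.4375.
The triangle = ½ × 14.0341 × 15.4375 = 108.33.

108.33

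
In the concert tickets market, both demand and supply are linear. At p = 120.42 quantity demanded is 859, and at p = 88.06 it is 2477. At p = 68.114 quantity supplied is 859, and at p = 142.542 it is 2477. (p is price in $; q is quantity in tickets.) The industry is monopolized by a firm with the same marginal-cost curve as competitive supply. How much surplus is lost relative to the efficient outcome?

Demand slope = (88.06 − 120.42)/(2477 − 859) = −0.02, so p = 137.6 − 0.02q.
Supply slope = (142.542 − 68.114)/(2477 − 859) = 0.046, so p = 28.6 + 0.046q.
Competitive equilibrium: 137.6 − 0.02q = 28.6 + 0.046q → q* = 1651.515152, p* = 104.569697.
Marginal revenue: MR = 137.6 − 0.04q. Set MR = MC: 137.6 − 0.04q = 28.6 + 0.046q → q_m = 1267.44186.
Price p_m = 137.6 − 0.02·1267.44186 = 112.251163; MC(q_m) = 28.6 + 0.046·1267.44186 = 86.902326.
Competitive q* = 1651.515152, so Δq = 384.073292; wedge = 112.251163 − 86.902326 = 25.348837.
The triangle = ½ × 384.073292 × 25.348837 = $4867.91.

$4867.91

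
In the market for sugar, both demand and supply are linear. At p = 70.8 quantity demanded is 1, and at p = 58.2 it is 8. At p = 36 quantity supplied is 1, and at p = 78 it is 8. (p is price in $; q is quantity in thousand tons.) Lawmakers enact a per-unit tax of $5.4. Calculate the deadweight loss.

$1.87 thousand

Demand slope = (58.2 − 70.8)/(8 − 1) = −1.8, so p = 72.6 − 1.8q.
Supply slope = (78 − 36)/(8 − 1) = 6, so p = 30 + 6q.
Competitive equilibrium: 72.6 − 1.8q = 30 + 6q → q* = 5.4615, p* = 62.7692.
With the tax, the buyer price exceeds the seller price by 5.4: (72.6 − 1.8q) − (30 + 6q) = 5.4 → q' = 4.7692.
Δq = 5.4615 − 4.7692 = 0.6923; the wedge equals the tax, 5.4.
The triangle = ½ × 0.6923 × 5.4 = $1.87 thousand.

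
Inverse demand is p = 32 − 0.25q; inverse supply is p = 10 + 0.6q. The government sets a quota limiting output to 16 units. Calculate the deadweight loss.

41.51

Competitive equilibrium: 32 − 0.25q = 10 + 0.6q → q* = 25.8824, p* = 25.5294.
At q = 16: demand price = 32 − 0.25·16 = 28; supply price = 10 + 0.6·16 = 19.6.
Δq = 25.8824 − 16 = 9.8824; wedge = 28 − 19.6 = 8.4.
DWL = ½ × 9.8824 × 8.4 = 41.51.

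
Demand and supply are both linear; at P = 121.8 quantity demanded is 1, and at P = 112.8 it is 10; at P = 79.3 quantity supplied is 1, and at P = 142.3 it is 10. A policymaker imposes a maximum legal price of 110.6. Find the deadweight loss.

2.83

Demand slope = (112.8 − 121.8)/(10 − 1) = −1, so P = 122.8 − Q.
Supply slope = (142.3 − 79.3)/(10 − 1) = 7, so P = 72.3 + 7Q.
Competitive equilibrium: 122.8 − Q = 72.3 + 7Q → Q* = 6.3125, P* = 116.4875.
At the ceiling P = 110.6, quantity supplied = (110.6 − 72.3)/7 = 5.4714.
Willingness to pay at Q' = 5.4714: 122.8 − 1·5.4714 = 117.3286.
ΔQ = 6.3125 − 5.4714 = 0.8411; wedge = 117.3286 − 110.6 = 6.7286.
The triangle = ½ × 0.8411 × 6.7286 = 2.83.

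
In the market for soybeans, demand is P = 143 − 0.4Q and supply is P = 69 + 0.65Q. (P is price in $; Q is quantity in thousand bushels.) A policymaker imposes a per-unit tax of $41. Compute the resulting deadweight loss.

Competitive equilibrium: 143 − 0.4Q = 69 + 0.65Q → Q* = 70.4762, P* = 114.8095.
With the tax, the buyer price exceeds the seller price by 41: (143 − 0.4Q) − (69 + 0.65Q) = 41 → Q' = 31.4286.
ΔQ = 70.4762 − 31.4286 = 39.0476; the wedge equals the tax, 41.
DWL = ½ × 39.0476 × 41 = $800.48 thousand.

$800.48 thousand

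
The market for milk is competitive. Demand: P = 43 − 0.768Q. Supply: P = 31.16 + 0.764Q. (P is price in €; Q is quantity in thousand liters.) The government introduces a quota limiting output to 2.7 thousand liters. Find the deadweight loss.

€19.37 thousand

Competitive equilibrium: 43 − 0.768Q = 31.16 + 0.764Q → Q* = 7.7285, P* = 37.0645.
At Q = 2.7: demand price = 43 − 0.768·2.7 = 40.9264; supply price = 31.16 + 0.764·2.7 = 33.2228.
ΔQ = 7.7285 − 2.7 = 5.0285; wedge = 40.9264 − 33.2228 = 7.7036.
Welfare loss = ½ × 5.0285 × 7.7036 = €19.37 thousand.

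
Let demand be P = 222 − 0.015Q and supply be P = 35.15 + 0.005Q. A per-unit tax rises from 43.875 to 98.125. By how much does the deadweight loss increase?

Competitive equilibrium: 222 − 0.015Q = 35.15 + 0.005Q → Q* = 9342.5, P* = 81.8625.
For a per-unit tax t: ΔQ = t/0.02, so DWL = ½·t·(t/0.02) = t²/0.04.
At t = 43.875: DWL = 48125.391. At t = 98.125: DWL = 240712.891.
Increase = 240712.891 − 48125.391 = 192587.50.

192587.50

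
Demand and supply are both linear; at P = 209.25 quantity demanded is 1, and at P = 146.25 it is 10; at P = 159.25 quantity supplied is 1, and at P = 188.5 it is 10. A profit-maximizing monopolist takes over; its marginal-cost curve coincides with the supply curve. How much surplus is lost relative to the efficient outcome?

29.16

Demand slope = (146.25 − 209.25)/(10 − 1) = −7, so P = 216.25 − 7Q.
Supply slope = (188.5 − 159.25)/(10 − 1) = 3.25, so P = 156 + 3.25Q.
Competitive equilibrium: 216.25 − 7Q = 156 + 3.25Q → Q* = 5.878, P* = 175.1037.
Marginal revenue: MR = 216.25 − 14Q. Set MR = MC: 216.25 − 14Q = 156 + 3.25Q → Q_m = 3.4928.
Price P_m = 216.25 − 7·3.4928 = 191.8004; MC(Q_m) = 156 + 3.25·3.4928 = 167.3516.
Competitive Q* = 5.878, so ΔQ = 2.3852; wedge = 191.8004 − 167.3516 = 24.4488.
DWL = ½ × 2.3852 × 24.4488 = 29.16.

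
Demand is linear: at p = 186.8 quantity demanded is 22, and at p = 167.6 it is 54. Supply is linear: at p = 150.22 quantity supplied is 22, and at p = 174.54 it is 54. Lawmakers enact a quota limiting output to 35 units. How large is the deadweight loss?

131.33

Demand slope = (167.6 − 186.8)/(54 − 22) = −0.6, so p = 200 − 0.6q.
Supply slope = (174.54 − 150.22)/(54 − 22) = 0.76, so p = 133.5 + 0.76q.
Competitive equilibrium: 200 − 0.6q = 133.5 + 0.76q → q* = 48.8971, p* = 170.6618.
At q = 35: demand price = 200 − 0.6·35 = 179; supply price = 133.5 + 0.76·35 = 160.1.
Δq = 48.8971 − 35 = 13.8971; wedge = 179 − 160.1 = 18.9.
The triangle = ½ × 13.8971 × 18.9 = 131.33.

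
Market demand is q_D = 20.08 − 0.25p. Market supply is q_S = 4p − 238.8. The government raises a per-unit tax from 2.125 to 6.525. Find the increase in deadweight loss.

In inverse form: demand p = 80.32 − 4q, supply p = 59.7 + 0.25q.
Competitive equilibrium: 80.32 − 4q = 59.7 + 0.25q → q* = 4.8518, p* = 60.9129.
For a per-unit tax t: Δq = t/4.25, so DWL = ½·t·(t/4.25) = t²/8.5.
At t = 2.125: DWL = 0.531. At t = 6.525: DWL = 5.009.
Increase = 5.009 − 0.531 = 4.48.

4.48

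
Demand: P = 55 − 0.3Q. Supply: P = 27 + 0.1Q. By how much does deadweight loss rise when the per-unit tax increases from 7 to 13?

150

Competitive equilibrium: 55 − 0.3Q = 27 + 0.1Q → Q* = 70, P* = 34.
For a per-unit tax t: ΔQ = t/0.4, so DWL = ½·t·(t/0.4) = t²/0.8.
At t = 7: DWL = 61.25. At t = 13: DWL = 211.25.
Increase = 211.25 − 61.25 = 150.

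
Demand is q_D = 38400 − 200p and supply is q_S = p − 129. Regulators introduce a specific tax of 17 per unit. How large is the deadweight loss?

143.78

In inverse form: demand p = 192 − 0.005q, supply p = 129 + q.
Competitive equilibrium: 192 − 0.005q = 129 + q → q* = 62.6866, p* = 191.6866.
With the tax, the buyer price exceeds the seller price by 17: (192 − 0.005q) − (129 + q) = 17 → q' = 45.7711.
Δq = 62.6866 − 45.7711 = 16.9155; the wedge equals the tax, 17.
Welfare loss = ½ × 16.9155 × 17 = 143.78.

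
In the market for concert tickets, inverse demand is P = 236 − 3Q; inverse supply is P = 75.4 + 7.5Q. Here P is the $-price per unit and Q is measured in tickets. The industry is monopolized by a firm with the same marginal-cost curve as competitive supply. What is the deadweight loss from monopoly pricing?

Competitive equilibrium: 236 − 3Q = 75.4 + 7.5Q → Q* = 15.2952, P* = 190.1143.
Marginal revenue: MR = 236 − 6Q. Set MR = MC: 236 − 6Q = 75.4 + 7.5Q → Q_m = 11.8963.
Price P_m = 236 − 3·11.8963 = 200.3111; MC(Q_m) = 75.4 + 7.5·11.8963 = 164.6223.
Competitive Q* = 15.2952, so ΔQ = 3.3989; wedge = 200.3111 − 164.6223 = 35.6888.
DWL = ½ × 3.3989 × 35.6888 = $60.65.

$60.65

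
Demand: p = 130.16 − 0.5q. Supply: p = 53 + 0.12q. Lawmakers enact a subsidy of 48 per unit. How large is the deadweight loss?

Competitive equilibrium: 130.16 − 0.5q = 53 + 0.12q → q* = 124.45161, p* = 67.93419.
The subsidy lowers effective supply by 48: p = 5 + 0.12q.
New quantity: 130.16 − 0.5q = 5 + 0.12q → q' = 201.87097.
Overproduction Δq = 201.87097 − 124.45161 = 77.41936; wedge = subsidy = 48.
Welfare loss = ½ × 77.41936 × 48 = 1858.06.

1858.06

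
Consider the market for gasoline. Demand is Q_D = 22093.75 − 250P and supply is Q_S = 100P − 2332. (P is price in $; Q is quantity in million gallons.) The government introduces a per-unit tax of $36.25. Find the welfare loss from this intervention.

In inverse form: demand P = 88.375 − 0.004Q, supply P = 23.32 + 0.01Q.
Competitive equilibrium: 88.375 − 0.004Q = 23.32 + 0.01Q → Q* = 4646.7857, P* = 69.7879.
With the tax, the buyer price exceeds the seller price by 36.25: (88.375 − 0.004Q) − (23.32 + 0.01Q) = 36.25 → Q' = 2057.5.
ΔQ = 4646.7857 − 2057.5 = 2589.2857; the wedge equals the tax, 36.25.
The triangle = ½ × 2589.2857 × 36.25 = $46930.80 million.

$46930.80 million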